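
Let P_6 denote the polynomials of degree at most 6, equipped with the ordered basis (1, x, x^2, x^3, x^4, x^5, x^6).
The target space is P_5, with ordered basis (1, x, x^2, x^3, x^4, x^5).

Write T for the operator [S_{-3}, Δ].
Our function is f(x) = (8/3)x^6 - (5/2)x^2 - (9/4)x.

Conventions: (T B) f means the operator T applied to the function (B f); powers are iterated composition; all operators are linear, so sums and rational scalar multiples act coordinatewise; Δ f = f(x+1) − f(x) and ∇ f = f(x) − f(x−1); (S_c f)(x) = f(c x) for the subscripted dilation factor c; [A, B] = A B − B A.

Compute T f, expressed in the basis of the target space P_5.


Δ f = 16x^5 + 40x^4 + (160/3)x^3 + 40x^2 + 11x - 25/12
S_{-3} Δ f = -3888x^5 + 3240x^4 - 1440x^3 + 360x^2 - 33x - 25/12
S_{-3} f = 1944x^6 - (45/2)x^2 + (27/4)x
Δ S_{-3} f = 11664x^5 + 29160x^4 + 38880x^3 + 29160x^2 + 11619x + 7713/4
[S_{-3}, Δ] f = -15552x^5 - 25920x^4 - 40320x^3 - 28800x^2 - 11652x - 5791/3

g(x) = -15552x^5 - 25920x^4 - 40320x^3 - 28800x^2 - 11652x - 5791/3


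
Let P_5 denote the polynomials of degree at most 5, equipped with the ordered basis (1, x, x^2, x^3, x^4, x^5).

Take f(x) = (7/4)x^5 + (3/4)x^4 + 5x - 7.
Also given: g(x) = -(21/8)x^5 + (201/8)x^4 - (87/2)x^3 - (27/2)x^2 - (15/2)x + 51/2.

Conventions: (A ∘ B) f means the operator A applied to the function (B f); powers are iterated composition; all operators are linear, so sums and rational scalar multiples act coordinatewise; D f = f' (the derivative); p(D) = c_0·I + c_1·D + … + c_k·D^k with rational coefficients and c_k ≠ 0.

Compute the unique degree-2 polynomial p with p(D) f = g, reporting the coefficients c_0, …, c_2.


D^0 f = (7/4)x^5 + (3/4)x^4 + 5x - 7
D^1 f = (35/4)x^4 + 3x^3 + 5
D^2 f = 35x^3 + 9x^2
matching coefficients of g against c_0 f + c_1 Df + … from the top degree down determines the c_i
solution: c_0 = -3/2, c_1 = 3, c_2 = -3/2

c_0 = -3/2, c_1 = 3, c_2 = -3/2


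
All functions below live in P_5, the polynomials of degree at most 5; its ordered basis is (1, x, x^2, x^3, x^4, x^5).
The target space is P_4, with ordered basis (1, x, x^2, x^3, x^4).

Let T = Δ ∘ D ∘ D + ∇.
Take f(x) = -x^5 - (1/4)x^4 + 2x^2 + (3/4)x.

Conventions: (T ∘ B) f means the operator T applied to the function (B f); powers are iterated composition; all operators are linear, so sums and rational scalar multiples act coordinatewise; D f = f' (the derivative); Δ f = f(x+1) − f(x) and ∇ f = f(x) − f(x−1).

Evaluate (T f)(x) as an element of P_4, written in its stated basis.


D f = -5x^4 - x^3 + 4x + 3/4
D D f = -20x^3 - 3x^2 + 4
Δ D D f = -60x^2 - 66x - 23
∇ f = -5x^4 + 9x^3 - (17/2)x^2 + 8x - 2
(Δ ∘ D ∘ D + ∇) f = -5x^4 + 9x^3 - (137/2)x^2 - 58x - 25

the image equals g(x) = -5x^4 + 9x^3 - (137/2)x^2 - 58x - 25


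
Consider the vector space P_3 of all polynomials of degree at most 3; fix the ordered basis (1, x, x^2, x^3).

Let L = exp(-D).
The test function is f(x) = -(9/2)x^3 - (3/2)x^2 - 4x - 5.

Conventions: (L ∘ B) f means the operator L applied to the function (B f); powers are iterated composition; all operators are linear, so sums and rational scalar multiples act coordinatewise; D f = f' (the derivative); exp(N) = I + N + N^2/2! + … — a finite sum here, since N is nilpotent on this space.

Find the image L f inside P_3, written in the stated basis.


order-1 term: (27/2)x^2 + 3x + 4
order-2 term: -(27/2)x - 3/2
order-3 term: 9/2
the series for exp(-D) f terminates at order 3
exp(-D) f = -(9/2)x^3 + 12x^2 - (29/2)x + 2

the image equals g(x) = -(9/2)x^3 + 12x^2 - (29/2)x + 2


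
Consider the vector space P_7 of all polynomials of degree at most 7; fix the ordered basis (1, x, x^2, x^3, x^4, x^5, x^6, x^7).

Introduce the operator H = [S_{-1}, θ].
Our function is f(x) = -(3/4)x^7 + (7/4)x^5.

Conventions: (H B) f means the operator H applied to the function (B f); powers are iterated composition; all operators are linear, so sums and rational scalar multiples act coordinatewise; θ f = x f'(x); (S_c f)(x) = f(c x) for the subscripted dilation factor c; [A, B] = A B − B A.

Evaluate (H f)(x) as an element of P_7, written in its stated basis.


the result is g(x) = 0

θ f = -(21/4)x^7 + (35/4)x^5
S_{-1} θ f = (21/4)x^7 - (35/4)x^5
S_{-1} f = (3/4)x^7 - (7/4)x^5
θ S_{-1} f = (21/4)x^7 - (35/4)x^5
[S_{-1}, θ] f = 0


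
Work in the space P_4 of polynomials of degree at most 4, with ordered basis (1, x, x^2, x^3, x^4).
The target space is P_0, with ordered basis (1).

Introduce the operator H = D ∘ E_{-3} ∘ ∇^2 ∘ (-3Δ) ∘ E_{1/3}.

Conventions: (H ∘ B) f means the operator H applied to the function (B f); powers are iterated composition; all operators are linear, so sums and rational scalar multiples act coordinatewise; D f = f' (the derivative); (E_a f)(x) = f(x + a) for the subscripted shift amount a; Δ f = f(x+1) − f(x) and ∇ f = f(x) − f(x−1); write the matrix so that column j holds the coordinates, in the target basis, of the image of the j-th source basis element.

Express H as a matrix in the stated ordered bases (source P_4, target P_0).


the matrix is [[0, 0, 0, 0, -72]] (rows listed top to bottom)

image of 1: 0
image of x: 0
image of x^2: 0
image of x^3: 0
image of x^4: -72
each image's coordinates form column j of the matrix


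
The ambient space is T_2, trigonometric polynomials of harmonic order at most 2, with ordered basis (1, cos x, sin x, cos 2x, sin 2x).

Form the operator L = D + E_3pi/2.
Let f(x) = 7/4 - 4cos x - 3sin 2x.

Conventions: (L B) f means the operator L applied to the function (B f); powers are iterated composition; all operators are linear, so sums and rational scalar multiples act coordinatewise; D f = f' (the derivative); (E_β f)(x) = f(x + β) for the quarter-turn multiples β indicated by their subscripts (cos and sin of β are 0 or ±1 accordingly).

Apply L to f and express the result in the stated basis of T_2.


D f = 4sin x - 6cos 2x
E_3pi/2 f = 7/4 - 4sin x + 3sin 2x
(D + E_3pi/2) f = 7/4 - 6cos 2x + 3sin 2x

the result is g(x) = 7/4 - 6cos 2x + 3sin 2x


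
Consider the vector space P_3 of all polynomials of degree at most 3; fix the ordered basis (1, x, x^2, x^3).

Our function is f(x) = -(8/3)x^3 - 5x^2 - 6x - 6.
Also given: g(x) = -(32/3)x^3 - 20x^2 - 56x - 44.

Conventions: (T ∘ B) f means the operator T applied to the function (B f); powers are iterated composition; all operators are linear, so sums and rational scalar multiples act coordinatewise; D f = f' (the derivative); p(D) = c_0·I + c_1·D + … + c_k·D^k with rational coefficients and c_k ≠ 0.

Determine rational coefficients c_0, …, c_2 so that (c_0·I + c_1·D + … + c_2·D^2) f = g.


D^0 f = -(8/3)x^3 - 5x^2 - 6x - 6
D^1 f = -8x^2 - 10x - 6
D^2 f = -16x - 10
matching coefficients of g against c_0 f + c_1 Df + … from the top degree down determines the c_i
solution: c_0 = 4, c_1 = 0, c_2 = 2

p(D) = 4·I + 2·D^2, i.e. c_0 = 4, c_1 = 0, c_2 = 2


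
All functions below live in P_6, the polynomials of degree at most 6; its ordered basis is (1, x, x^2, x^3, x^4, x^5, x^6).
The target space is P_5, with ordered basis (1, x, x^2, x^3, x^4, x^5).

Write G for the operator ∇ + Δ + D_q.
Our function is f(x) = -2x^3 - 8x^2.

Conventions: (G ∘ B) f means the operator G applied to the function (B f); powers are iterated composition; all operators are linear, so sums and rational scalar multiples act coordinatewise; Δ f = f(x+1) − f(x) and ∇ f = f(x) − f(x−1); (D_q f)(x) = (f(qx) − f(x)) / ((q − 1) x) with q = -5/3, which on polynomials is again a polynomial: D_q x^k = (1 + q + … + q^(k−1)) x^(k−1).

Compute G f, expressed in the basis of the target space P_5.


∇ f = -6x^2 - 10x + 6
Δ f = -6x^2 - 22x - 10
D_q f = -(38/9)x^2 + (16/3)x
(∇ + Δ + D_q) f = -(146/9)x^2 - (80/3)x - 4

g(x) = -(146/9)x^2 - (80/3)x - 4


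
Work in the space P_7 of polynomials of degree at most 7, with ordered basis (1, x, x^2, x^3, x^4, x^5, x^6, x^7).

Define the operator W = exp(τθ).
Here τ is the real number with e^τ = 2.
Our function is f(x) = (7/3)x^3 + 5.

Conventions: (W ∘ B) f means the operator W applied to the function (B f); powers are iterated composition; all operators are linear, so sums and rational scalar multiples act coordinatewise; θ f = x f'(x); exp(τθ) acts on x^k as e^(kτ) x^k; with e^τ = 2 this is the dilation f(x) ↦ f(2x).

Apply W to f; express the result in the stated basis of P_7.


the result is g(x) = (56/3)x^3 + 5

exp(τθ) x^k = e^(kτ) x^k; with e^τ = 2 this sends x^k to 2^k x^k
x^3 ↦ 8 x^3
applying this coordinatewise to f: exp(τθ) f = (56/3)x^3 + 5


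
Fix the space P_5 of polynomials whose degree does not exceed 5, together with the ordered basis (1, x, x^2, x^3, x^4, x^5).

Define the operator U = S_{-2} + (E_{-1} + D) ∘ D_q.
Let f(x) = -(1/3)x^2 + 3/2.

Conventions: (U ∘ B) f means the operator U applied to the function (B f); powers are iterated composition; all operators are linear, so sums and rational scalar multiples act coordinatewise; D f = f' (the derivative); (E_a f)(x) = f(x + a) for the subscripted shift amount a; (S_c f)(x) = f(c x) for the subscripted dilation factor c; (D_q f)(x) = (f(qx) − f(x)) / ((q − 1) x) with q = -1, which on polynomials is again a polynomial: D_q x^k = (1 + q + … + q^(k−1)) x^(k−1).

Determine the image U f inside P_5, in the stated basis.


g(x) = -(4/3)x^2 + 3/2

S_{-2} f = -(4/3)x^2 + 3/2
D_q f = 0
E_{-1} D_q f = 0
D D_q f = 0
(E_{-1} + D) D_q f = 0
(S_{-2} + (E_{-1} + D) ∘ D_q) f = -(4/3)x^2 + 3/2


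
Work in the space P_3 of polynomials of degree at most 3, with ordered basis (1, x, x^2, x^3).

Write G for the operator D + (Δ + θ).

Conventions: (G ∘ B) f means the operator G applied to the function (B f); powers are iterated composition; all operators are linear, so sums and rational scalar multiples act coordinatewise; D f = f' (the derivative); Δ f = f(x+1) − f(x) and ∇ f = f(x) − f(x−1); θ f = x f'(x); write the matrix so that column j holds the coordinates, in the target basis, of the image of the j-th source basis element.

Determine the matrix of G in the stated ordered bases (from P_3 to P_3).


image of 1: 0
image of x: x + 2
image of x^2: 2x^2 + 4x + 1
image of x^3: 3x^3 + 6x^2 + 3x + 1
each image's coordinates form column j of the matrix

the matrix is [[0, 2, 1, 1]; [0, 1, 4, 3]; [0, 0, 2, 6]; [0, 0, 0, 3]] (rows listed top to bottom)


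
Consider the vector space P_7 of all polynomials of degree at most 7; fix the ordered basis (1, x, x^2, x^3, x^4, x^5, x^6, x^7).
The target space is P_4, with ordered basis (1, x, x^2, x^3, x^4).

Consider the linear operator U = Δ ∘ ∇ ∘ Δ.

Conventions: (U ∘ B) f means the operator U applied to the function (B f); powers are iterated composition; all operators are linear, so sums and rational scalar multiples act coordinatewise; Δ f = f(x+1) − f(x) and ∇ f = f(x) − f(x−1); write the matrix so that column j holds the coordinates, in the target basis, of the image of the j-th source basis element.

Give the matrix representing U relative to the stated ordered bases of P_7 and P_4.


the matrix is [[0, 0, 0, 6, 12, 30, 60, 126]; [0, 0, 0, 0, 24, 60, 180, 420]; [0, 0, 0, 0, 0, 60, 180, 630]; [0, 0, 0, 0, 0, 0, 120, 420]; [0, 0, 0, 0, 0, 0, 0, 210]] (rows listed top to bottom)

image of 1: 0
image of x: 0
image of x^2: 0
image of x^3: 6
image of x^4: 24x + 12
image of x^5: 60x^2 + 60x + 30
image of x^6: 120x^3 + 180x^2 + 180x + 60
image of x^7: 210x^4 + 420x^3 + 630x^2 + 420x + 126
each image's coordinates form column j of the matrix


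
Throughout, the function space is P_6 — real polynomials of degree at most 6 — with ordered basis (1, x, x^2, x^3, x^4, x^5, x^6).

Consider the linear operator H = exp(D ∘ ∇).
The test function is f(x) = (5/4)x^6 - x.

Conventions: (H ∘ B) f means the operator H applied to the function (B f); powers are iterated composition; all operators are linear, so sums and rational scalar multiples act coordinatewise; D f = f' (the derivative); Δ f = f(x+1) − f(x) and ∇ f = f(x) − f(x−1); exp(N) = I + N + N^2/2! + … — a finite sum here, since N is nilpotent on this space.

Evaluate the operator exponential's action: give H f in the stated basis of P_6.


order-1 term: (75/2)x^4 - 75x^3 + 75x^2 - (75/2)x + 15/2
order-2 term: 225x^2 - 450x + 525/2
order-3 term: 150
the series for exp(D ∘ ∇) f terminates at order 3
exp(D ∘ ∇) f = (5/4)x^6 + (75/2)x^4 - 75x^3 + 300x^2 - (977/2)x + 420

the result is g(x) = (5/4)x^6 + (75/2)x^4 - 75x^3 + 300x^2 - (977/2)x + 420


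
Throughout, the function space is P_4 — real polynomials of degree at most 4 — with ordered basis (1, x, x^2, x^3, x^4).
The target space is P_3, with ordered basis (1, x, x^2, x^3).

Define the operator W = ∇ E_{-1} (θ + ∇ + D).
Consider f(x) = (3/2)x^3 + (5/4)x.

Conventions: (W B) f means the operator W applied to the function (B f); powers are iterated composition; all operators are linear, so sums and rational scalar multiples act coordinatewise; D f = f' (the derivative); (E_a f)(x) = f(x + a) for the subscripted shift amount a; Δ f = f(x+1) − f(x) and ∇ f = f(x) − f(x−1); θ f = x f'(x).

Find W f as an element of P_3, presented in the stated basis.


θ f = (9/2)x^3 + (5/4)x
∇ f = (9/2)x^2 - (9/2)x + 11/4
D f = (9/2)x^2 + 5/4
(θ + ∇ + D) f = (9/2)x^3 + 9x^2 - (13/4)x + 4
E_{-1} (θ + ∇ + D) f = (9/2)x^3 - (9/2)x^2 - (31/4)x + 47/4
∇ E_{-1} (θ + ∇ + D) f = (27/2)x^2 - (45/2)x + 5/4

g(x) = (27/2)x^2 - (45/2)x + 5/4


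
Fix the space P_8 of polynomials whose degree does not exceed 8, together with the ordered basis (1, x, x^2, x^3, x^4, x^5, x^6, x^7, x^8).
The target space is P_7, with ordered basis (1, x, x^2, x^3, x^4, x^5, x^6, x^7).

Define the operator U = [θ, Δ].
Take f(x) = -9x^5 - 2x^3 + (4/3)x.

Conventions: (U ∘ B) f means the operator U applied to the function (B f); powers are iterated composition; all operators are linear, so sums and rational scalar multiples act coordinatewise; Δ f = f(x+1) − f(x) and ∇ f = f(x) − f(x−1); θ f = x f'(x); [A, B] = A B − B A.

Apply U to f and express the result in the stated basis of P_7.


Δ f = -45x^4 - 90x^3 - 96x^2 - 51x - 29/3
θ Δ f = -180x^4 - 270x^3 - 192x^2 - 51x
θ f = -45x^5 - 6x^3 + (4/3)x
Δ θ f = -225x^4 - 450x^3 - 468x^2 - 243x - 149/3
[θ, Δ] f = 45x^4 + 180x^3 + 276x^2 + 192x + 149/3

the result is g(x) = 45x^4 + 180x^3 + 276x^2 + 192x + 149/3


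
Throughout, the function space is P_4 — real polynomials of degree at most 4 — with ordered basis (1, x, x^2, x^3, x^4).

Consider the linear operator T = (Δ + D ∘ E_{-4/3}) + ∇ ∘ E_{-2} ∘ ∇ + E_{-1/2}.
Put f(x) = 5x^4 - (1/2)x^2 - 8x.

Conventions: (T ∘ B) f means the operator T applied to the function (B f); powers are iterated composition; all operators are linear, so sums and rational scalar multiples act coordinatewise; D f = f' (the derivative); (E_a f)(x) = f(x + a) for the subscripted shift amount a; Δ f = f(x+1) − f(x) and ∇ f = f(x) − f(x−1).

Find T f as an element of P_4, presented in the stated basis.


Δ f = 20x^3 + 30x^2 + 19x - 7/2
E_{-4/3} f = 5x^4 - (80/3)x^3 + (317/6)x^2 - (1460/27)x + 2072/81
D E_{-4/3} f = 20x^3 - 80x^2 + (317/3)x - 1460/27
(Δ + D ∘ E_{-4/3}) f = 40x^3 - 50x^2 + (374/3)x - 3109/54
∇ f = 20x^3 - 30x^2 + 19x - 25/2
E_{-2} ∇ f = 20x^3 - 150x^2 + 379x - 661/2
∇ E_{-2} ∇ f = 60x^2 - 360x + 549
E_{-1/2} f = 5x^4 - 10x^3 + 7x^2 - 10x + 67/16
((Δ + D ∘ E_{-4/3}) + ∇ ∘ E_{-2} ∘ ∇ + E_{-1/2}) f = 5x^4 + 30x^3 + 17x^2 - (736/3)x + 214105/432

the image equals g(x) = 5x^4 + 30x^3 + 17x^2 - (736/3)x + 214105/432


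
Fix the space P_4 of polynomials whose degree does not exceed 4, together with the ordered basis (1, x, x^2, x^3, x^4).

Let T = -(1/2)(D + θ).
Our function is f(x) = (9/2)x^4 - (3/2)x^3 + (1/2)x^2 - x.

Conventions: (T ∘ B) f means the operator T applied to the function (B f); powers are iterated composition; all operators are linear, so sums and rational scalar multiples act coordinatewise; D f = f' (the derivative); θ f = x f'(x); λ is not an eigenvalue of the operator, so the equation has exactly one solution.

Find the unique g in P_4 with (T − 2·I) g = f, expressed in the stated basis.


the result is g(x) = -(9/8)x^4 + (15/14)x^3 - (59/84)x^2 + (143/210)x - 143/840

write g with unknown coordinates in the stated basis and equate coefficients in (T − 2·I) g = f
solving from the highest basis element down gives g = -(9/8)x^4 + (15/14)x^3 - (59/84)x^2 + (143/210)x - 143/840
check: T g = (9/4)x^4 + (9/14)x^3 - (19/21)x^2 + (38/105)x - 143/420
so T g − 2·g = (9/2)x^4 - (3/2)x^3 + (1/2)x^2 - x = f ✓


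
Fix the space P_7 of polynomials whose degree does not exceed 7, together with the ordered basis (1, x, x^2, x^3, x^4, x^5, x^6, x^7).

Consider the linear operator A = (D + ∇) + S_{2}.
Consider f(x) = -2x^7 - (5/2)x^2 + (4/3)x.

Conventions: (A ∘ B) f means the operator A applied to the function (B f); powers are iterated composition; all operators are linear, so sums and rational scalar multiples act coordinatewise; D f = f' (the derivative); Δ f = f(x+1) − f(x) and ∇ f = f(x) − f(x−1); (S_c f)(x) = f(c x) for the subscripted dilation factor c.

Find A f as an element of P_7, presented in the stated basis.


D f = -14x^6 - 5x + 4/3
∇ f = -14x^6 + 42x^5 - 70x^4 + 70x^3 - 42x^2 + 9x + 11/6
(D + ∇) f = -28x^6 + 42x^5 - 70x^4 + 70x^3 - 42x^2 + 4x + 19/6
S_{2} f = -256x^7 - 10x^2 + (8/3)x
((D + ∇) + S_{2}) f = -256x^7 - 28x^6 + 42x^5 - 70x^4 + 70x^3 - 52x^2 + (20/3)x + 19/6

the image equals g(x) = -256x^7 - 28x^6 + 42x^5 - 70x^4 + 70x^3 - 52x^2 + (20/3)x + 19/6


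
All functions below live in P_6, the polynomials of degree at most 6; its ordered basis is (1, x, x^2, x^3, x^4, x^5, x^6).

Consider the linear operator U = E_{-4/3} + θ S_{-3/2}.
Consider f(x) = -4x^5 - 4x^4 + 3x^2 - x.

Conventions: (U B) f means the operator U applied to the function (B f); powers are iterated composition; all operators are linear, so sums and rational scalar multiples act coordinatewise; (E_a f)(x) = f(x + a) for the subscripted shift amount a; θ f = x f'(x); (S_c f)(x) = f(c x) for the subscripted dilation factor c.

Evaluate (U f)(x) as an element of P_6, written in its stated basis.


E_{-4/3} f = -4x^5 + (68/3)x^4 - (448/9)x^3 + (1489/27)x^2 - (2777/81)x + 2644/243
S_{-3/2} f = (243/8)x^5 - (81/4)x^4 + (27/4)x^2 + (3/2)x
θ S_{-3/2} f = (1215/8)x^5 - 81x^4 + (27/2)x^2 + (3/2)x
(E_{-4/3} + θ S_{-3/2}) f = (1183/8)x^5 - (175/3)x^4 - (448/9)x^3 + (3707/54)x^2 - (5311/162)x + 2644/243

the result is g(x) = (1183/8)x^5 - (175/3)x^4 - (448/9)x^3 + (3707/54)x^2 - (5311/162)x + 2644/243


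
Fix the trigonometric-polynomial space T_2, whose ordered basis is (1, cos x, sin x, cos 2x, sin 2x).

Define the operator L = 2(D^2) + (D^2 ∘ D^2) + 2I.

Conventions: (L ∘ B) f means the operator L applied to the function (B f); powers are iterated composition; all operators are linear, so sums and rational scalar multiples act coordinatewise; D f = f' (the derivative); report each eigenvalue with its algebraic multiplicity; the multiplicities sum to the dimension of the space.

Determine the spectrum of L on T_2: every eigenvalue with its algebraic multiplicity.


λ = 1 (multiplicity 2), λ = 2 (multiplicity 1), λ = 10 (multiplicity 2)

image of 1: 2
image of cos x: cos x
image of sin x: sin x
image of cos 2x: 10cos 2x
image of sin 2x: 10sin 2x
the matrix is diagonal; its diagonal is (2, 1, 1, 10, 10)
for a triangular matrix the eigenvalues are the diagonal entries, with algebraic multiplicity their repetition count


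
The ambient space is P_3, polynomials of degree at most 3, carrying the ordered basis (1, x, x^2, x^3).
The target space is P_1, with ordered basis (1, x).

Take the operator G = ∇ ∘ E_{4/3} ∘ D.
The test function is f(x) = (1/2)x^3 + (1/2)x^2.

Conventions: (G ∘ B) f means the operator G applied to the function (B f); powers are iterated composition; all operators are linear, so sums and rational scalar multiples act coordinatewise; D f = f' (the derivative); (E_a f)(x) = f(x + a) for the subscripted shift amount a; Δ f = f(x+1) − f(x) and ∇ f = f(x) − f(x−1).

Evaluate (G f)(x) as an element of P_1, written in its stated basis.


g(x) = 3x + 7/2

D f = (3/2)x^2 + x
E_{4/3} D f = (3/2)x^2 + 5x + 4
∇ E_{4/3} D f = 3x + 7/2


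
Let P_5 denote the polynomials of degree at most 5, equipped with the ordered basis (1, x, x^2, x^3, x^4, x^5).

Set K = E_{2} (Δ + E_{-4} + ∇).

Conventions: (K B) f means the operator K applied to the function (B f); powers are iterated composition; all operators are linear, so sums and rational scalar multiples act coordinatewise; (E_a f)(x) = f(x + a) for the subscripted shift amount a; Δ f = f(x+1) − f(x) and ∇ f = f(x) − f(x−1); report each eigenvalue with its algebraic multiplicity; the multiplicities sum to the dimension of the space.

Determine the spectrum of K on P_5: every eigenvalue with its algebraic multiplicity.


λ = 1 (multiplicity 6)

image of 1: 1
image of x: x
image of x^2: x^2 + 12
image of x^3: x^3 + 36x + 18
image of x^4: x^4 + 72x^2 + 72x + 96
image of x^5: x^5 + 120x^3 + 180x^2 + 480x + 210
the matrix is upper triangular; its diagonal is (1, 1, 1, 1, 1, 1)
for a triangular matrix the eigenvalues are the diagonal entries, with algebraic multiplicity their repetition count


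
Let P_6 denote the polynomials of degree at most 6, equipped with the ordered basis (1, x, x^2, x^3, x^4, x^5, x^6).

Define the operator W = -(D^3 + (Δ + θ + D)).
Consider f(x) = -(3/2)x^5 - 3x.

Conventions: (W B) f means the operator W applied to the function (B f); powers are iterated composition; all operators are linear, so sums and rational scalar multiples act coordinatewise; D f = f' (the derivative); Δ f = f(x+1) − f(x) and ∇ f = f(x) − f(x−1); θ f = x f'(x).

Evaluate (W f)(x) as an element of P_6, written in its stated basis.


the result is g(x) = (15/2)x^5 + 15x^4 + 15x^3 + 105x^2 + (21/2)x + 15/2

D f = -(15/2)x^4 - 3
D D f = -30x^3
D D D f = -90x^2
Δ f = -(15/2)x^4 - 15x^3 - 15x^2 - (15/2)x - 9/2
θ f = -(15/2)x^5 - 3x
D f = -(15/2)x^4 - 3
(Δ + θ + D) f = -(15/2)x^5 - 15x^4 - 15x^3 - 15x^2 - (21/2)x - 15/2
(D^3 + (Δ + θ + D)) f = -(15/2)x^5 - 15x^4 - 15x^3 - 105x^2 - (21/2)x - 15/2
(-(D^3 + (Δ + θ + D))) f = (15/2)x^5 + 15x^4 + 15x^3 + 105x^2 + (21/2)x + 15/2


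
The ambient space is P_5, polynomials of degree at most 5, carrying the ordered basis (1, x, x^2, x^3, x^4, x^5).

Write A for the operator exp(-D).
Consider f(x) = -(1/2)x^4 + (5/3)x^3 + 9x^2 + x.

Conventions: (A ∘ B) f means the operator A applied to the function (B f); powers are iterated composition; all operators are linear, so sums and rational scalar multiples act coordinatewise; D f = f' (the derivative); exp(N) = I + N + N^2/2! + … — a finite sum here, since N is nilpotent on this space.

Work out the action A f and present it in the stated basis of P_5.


order-1 term: 2x^3 - 5x^2 - 18x - 1
order-2 term: -3x^2 + 5x + 9
order-3 term: 2x - 5/3
order-4 term: -1/2
the series for exp(-D) f terminates at order 4
exp(-D) f = -(1/2)x^4 + (11/3)x^3 + x^2 - 10x + 35/6

the image equals g(x) = -(1/2)x^4 + (11/3)x^3 + x^2 - 10x + 35/6


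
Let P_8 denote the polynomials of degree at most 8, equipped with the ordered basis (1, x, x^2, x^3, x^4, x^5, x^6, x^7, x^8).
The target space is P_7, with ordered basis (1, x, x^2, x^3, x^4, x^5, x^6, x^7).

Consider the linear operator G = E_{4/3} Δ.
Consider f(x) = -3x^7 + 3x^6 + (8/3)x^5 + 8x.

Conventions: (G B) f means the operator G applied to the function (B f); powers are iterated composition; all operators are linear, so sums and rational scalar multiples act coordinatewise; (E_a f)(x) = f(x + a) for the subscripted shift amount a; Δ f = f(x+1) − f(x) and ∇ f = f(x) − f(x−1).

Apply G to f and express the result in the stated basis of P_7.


the result is g(x) = -21x^6 - 213x^5 - (2720/3)x^4 - (18565/9)x^3 - (7874/3)x^2 - (141659/81)x - 37156/81

Δ f = -21x^6 - 45x^5 - (140/3)x^4 - (55/3)x^3 + (26/3)x^2 + (31/3)x + 32/3
E_{4/3} Δ f = -21x^6 - 213x^5 - (2720/3)x^4 - (18565/9)x^3 - (7874/3)x^2 - (141659/81)x - 37156/81


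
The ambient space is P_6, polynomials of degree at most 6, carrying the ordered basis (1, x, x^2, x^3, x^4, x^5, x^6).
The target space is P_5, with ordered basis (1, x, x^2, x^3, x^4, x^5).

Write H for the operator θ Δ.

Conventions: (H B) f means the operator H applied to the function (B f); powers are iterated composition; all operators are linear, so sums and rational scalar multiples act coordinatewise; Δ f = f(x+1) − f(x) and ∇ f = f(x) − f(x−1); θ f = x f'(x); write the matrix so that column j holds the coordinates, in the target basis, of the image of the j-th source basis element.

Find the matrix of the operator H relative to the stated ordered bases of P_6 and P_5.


image of 1: 0
image of x: 0
image of x^2: 2x
image of x^3: 6x^2 + 3x
image of x^4: 12x^3 + 12x^2 + 4x
image of x^5: 20x^4 + 30x^3 + 20x^2 + 5x
image of x^6: 30x^5 + 60x^4 + 60x^3 + 30x^2 + 6x
each image's coordinates form column j of the matrix

the matrix is [[0, 0, 0, 0, 0, 0, 0]; [0, 0, 2, 3, 4, 5, 6]; [0, 0, 0, 6, 12, 20, 30]; [0, 0, 0, 0, 12, 30, 60]; [0, 0, 0, 0, 0, 20, 60]; [0, 0, 0, 0, 0, 0, 30]] (rows listed top to bottom)


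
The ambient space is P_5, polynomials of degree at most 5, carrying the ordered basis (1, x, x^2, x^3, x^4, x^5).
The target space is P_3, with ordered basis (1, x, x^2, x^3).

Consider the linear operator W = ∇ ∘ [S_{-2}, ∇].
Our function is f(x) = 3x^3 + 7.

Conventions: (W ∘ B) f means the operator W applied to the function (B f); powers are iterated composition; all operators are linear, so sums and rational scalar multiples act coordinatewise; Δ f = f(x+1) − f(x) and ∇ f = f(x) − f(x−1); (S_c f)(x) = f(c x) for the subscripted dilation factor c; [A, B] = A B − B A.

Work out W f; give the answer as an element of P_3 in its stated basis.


the result is g(x) = 216x - 162

∇ f = 9x^2 - 9x + 3
S_{-2} ∇ f = 36x^2 + 18x + 3
S_{-2} f = -24x^3 + 7
∇ S_{-2} f = -72x^2 + 72x - 24
[S_{-2}, ∇] f = 108x^2 - 54x + 27
∇ [S_{-2}, ∇] f = 216x - 162


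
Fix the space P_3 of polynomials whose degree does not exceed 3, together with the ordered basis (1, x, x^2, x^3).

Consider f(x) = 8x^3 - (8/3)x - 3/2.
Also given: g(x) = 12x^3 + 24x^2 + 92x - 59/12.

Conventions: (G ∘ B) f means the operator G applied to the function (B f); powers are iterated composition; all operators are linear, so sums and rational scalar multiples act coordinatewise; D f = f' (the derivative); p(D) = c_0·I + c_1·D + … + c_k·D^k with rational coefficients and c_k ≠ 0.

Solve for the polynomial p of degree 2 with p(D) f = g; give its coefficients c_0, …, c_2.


c_0 = 3/2, c_1 = 1, c_2 = 2

D^0 f = 8x^3 - (8/3)x - 3/2
D^1 f = 24x^2 - 8/3
D^2 f = 48x
matching coefficients of g against c_0 f + c_1 Df + … from the top degree down determines the c_i
solution: c_0 = 3/2, c_1 = 1, c_2 = 2


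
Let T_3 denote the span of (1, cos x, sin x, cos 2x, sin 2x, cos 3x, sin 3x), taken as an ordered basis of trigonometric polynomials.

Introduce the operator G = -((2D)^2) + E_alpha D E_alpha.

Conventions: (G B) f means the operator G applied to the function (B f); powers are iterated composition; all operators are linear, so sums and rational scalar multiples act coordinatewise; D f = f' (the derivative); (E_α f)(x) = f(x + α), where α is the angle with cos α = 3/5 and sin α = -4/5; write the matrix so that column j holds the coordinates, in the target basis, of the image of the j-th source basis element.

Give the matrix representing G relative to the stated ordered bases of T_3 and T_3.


image of 1: 0
image of cos x: (124/25)cos x + (7/25)sin x
image of sin x: -(7/25)cos x + (124/25)sin x
image of cos 2x: (9328/625)cos 2x + (1054/625)sin 2x
image of sin 2x: -(1054/625)cos 2x + (9328/625)sin 2x
image of cos 3x: (531612/15625)cos 3x - (35259/15625)sin 3x
image of sin 3x: (35259/15625)cos 3x + (531612/15625)sin 3x
each image's coordinates form column j of the matrix

the matrix is [[0, 0, 0, 0, 0, 0, 0]; [0, 124/25, -7/25, 0, 0, 0, 0]; [0, 7/25, 124/25, 0, 0, 0, 0]; [0, 0, 0, 9328/625, -1054/625, 0, 0]; [0, 0, 0, 1054/625, 9328/625, 0, 0]; [0, 0, 0, 0, 0, 531612/15625, 35259/15625]; [0, 0, 0, 0, 0, -35259/15625, 531612/15625]] (rows listed top to bottom)


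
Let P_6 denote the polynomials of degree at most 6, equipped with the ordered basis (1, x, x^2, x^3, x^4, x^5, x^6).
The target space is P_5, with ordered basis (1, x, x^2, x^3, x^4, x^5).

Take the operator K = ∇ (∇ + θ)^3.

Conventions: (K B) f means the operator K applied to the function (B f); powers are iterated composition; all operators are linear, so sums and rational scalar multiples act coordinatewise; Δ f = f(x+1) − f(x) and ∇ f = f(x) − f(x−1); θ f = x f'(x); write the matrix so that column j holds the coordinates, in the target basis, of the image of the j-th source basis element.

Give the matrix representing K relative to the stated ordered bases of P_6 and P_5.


image of 1: 0
image of x: 1
image of x^2: 16x + 6
image of x^3: 81x^2 + 33x - 33
image of x^4: 256x^3 + 60x^2 - 308x + 72
image of x^5: 625x^4 - 30x^3 - 1330x^2 + 985x + 45
image of x^6: 1296x^5 - 510x^4 - 3900x^3 + 5640x^2 - 1074x - 1152
each image's coordinates form column j of the matrix

the matrix is [[0, 1, 6, -33, 72, 45, -1152]; [0, 0, 16, 33, -308, 985, -1074]; [0, 0, 0, 81, 60, -1330, 5640]; [0, 0, 0, 0, 256, -30, -3900]; [0, 0, 0, 0, 0, 625, -510]; [0, 0, 0, 0, 0, 0, 1296]] (rows listed top to bottom)


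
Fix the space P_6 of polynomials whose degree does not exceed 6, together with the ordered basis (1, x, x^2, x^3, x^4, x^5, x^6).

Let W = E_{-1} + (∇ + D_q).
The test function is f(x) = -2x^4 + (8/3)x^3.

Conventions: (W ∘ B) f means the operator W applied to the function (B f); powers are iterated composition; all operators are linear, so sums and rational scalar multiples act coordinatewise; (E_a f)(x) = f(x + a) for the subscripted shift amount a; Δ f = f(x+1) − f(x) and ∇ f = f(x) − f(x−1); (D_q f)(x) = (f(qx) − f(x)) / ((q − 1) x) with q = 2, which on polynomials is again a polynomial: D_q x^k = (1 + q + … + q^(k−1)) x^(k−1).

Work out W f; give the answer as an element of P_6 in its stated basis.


the result is g(x) = -2x^4 - (82/3)x^3 + (56/3)x^2

E_{-1} f = -2x^4 + (32/3)x^3 - 20x^2 + 16x - 14/3
∇ f = -8x^3 + 20x^2 - 16x + 14/3
D_q f = -30x^3 + (56/3)x^2
(∇ + D_q) f = -38x^3 + (116/3)x^2 - 16x + 14/3
(E_{-1} + (∇ + D_q)) f = -2x^4 - (82/3)x^3 + (56/3)x^2


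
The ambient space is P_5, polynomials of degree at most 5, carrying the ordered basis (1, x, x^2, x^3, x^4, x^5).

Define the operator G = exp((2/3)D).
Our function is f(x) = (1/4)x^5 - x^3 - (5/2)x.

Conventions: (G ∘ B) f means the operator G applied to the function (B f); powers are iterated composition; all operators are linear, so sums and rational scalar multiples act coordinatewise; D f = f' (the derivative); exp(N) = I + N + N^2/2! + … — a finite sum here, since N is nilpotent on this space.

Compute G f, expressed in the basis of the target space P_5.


order-1 term: (5/6)x^4 - 2x^2 - 5/3
order-2 term: (10/9)x^3 - (4/3)x
order-3 term: (20/27)x^2 - 8/27
order-4 term: (20/81)x
order-5 term: 8/243
the series for exp((2/3)D) f terminates at order 5
exp((2/3)D) f = (1/4)x^5 + (5/6)x^4 + (1/9)x^3 - (34/27)x^2 - (581/162)x - 469/243

the result is g(x) = (1/4)x^5 + (5/6)x^4 + (1/9)x^3 - (34/27)x^2 - (581/162)x - 469/243


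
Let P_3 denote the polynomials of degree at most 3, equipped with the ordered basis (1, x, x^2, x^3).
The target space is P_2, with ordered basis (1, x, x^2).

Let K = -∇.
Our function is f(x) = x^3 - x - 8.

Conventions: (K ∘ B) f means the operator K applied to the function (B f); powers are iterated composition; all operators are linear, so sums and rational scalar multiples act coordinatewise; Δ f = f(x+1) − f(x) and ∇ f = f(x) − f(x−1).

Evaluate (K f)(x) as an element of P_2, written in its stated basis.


g(x) = -3x^2 + 3x

∇ f = 3x^2 - 3x
(-∇) f = -3x^2 + 3x


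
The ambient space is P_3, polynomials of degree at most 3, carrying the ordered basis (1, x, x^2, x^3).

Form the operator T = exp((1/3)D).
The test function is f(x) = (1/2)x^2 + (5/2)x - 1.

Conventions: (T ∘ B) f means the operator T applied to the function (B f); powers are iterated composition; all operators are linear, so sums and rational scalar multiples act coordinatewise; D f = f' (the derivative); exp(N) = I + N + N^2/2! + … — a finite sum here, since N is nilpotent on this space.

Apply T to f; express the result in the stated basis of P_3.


the image equals g(x) = (1/2)x^2 + (17/6)x - 1/9

order-1 term: (1/3)x + 5/6
order-2 term: 1/18
the series for exp((1/3)D) f terminates at order 2
exp((1/3)D) f = (1/2)x^2 + (17/6)x - 1/9


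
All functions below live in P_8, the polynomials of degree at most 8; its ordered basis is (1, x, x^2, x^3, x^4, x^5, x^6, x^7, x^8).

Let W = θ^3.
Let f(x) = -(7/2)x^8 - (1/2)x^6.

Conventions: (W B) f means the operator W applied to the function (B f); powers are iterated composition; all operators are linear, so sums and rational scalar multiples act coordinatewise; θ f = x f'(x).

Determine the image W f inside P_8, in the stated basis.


g(x) = -1792x^8 - 108x^6

θ f = -28x^8 - 3x^6
θ θ f = -224x^8 - 18x^6
θ θ θ f = -1792x^8 - 108x^6


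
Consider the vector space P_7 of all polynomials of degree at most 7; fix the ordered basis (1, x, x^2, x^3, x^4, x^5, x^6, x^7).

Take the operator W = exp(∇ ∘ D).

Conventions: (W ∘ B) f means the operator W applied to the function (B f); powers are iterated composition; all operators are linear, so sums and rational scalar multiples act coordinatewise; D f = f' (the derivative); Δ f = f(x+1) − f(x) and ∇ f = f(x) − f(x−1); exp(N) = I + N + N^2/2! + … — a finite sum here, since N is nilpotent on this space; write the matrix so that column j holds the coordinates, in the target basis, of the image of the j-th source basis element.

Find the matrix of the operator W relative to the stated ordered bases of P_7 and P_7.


image of 1: 1
image of x: x
image of x^2: x^2 + 2
image of x^3: x^3 + 6x - 3
image of x^4: x^4 + 12x^2 - 12x + 16
image of x^5: x^5 + 20x^3 - 30x^2 + 80x - 65
image of x^6: x^6 + 30x^4 - 60x^3 + 240x^2 - 390x + 336
image of x^7: x^7 + 42x^5 - 105x^4 + 560x^3 - 1365x^2 + 2352x - 1897
each image's coordinates form column j of the matrix

the matrix is [[1, 0, 2, -3, 16, -65, 336, -1897]; [0, 1, 0, 6, -12, 80, -390, 2352]; [0, 0, 1, 0, 12, -30, 240, -1365]; [0, 0, 0, 1, 0, 20, -60, 560]; [0, 0, 0, 0, 1, 0, 30, -105]; [0, 0, 0, 0, 0, 1, 0, 42]; [0, 0, 0, 0, 0, 0, 1, 0]; [0, 0, 0, 0, 0, 0, 0, 1]] (rows listed top to bottom)


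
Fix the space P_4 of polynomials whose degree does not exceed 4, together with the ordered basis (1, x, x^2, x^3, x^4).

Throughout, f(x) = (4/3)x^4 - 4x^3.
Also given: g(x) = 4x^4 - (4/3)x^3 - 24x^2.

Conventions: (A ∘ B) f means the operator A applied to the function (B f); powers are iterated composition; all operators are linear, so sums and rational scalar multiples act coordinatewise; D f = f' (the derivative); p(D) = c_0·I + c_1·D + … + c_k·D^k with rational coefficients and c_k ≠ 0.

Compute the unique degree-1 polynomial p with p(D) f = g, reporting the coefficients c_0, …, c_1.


D^0 f = (4/3)x^4 - 4x^3
D^1 f = (16/3)x^3 - 12x^2
matching coefficients of g against c_0 f + c_1 Df + … from the top degree down determines the c_i
solution: c_0 = 3, c_1 = 2

p(D) = 3·I + 2·D, i.e. c_0 = 3, c_1 = 2


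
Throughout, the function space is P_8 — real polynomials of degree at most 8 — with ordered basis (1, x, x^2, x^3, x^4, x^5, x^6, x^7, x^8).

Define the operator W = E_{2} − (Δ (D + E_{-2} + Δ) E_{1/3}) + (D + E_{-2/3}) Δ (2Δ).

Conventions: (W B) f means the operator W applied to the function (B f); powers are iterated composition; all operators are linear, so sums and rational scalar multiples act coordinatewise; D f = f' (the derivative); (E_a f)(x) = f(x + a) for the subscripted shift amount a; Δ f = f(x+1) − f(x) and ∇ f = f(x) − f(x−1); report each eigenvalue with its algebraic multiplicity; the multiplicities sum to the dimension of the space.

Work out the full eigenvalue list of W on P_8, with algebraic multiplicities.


λ = 1 (multiplicity 9)

image of 1: 1
image of x: x + 1
image of x^2: x^2 + 2x + 19/3
image of x^3: x^3 + 3x^2 + 19x + 20/3
image of x^4: x^4 + 4x^3 + 38x^2 + (80/3)x + 1229/27
image of x^5: x^5 + 5x^4 + (190/3)x^3 + (200/3)x^2 + (6145/27)x + 7366/81
image of x^6: x^6 + 6x^5 + 95x^4 + (400/3)x^3 + (6145/9)x^2 + (14732/27)x + 22789/81
image of x^7: x^7 + 7x^6 + 133x^5 + (700/3)x^4 + (43015/27)x^3 + (51562/27)x^2 + (159523/81)x + 418664/729
image of x^8: x^8 + 8x^7 + (532/3)x^6 + (1120/3)x^5 + (86030/27)x^4 + (412496/81)x^3 + (638092/81)x^2 + (3349312/729)x + 3133873/2187
the matrix is upper triangular; its diagonal is (1, 1, 1, 1, 1, 1, 1, 1, 1)
for a triangular matrix the eigenvalues are the diagonal entries, with algebraic multiplicity their repetition count


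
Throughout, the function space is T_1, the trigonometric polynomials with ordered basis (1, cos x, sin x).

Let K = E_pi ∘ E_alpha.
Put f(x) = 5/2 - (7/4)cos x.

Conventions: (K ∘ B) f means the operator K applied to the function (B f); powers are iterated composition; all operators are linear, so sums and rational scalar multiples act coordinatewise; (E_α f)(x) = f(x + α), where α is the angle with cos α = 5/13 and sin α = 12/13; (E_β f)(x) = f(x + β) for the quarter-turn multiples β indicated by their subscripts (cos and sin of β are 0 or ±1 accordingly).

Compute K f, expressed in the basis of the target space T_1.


g(x) = 5/2 + (35/52)cos x - (21/13)sin x

E_alpha f = 5/2 - (35/52)cos x + (21/13)sin x
E_pi E_alpha f = 5/2 + (35/52)cos x - (21/13)sin x


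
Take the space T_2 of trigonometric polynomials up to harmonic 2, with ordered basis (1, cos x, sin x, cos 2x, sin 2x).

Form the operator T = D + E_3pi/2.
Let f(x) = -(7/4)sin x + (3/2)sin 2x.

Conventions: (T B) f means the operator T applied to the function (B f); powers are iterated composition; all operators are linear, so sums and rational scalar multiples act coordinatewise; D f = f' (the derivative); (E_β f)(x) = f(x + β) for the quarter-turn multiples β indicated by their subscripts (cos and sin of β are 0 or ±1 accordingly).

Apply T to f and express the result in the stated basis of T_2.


D f = -(7/4)cos x + 3cos 2x
E_3pi/2 f = (7/4)cos x - (3/2)sin 2x
(D + E_3pi/2) f = 3cos 2x - (3/2)sin 2x

the image equals g(x) = 3cos 2x - (3/2)sin 2x


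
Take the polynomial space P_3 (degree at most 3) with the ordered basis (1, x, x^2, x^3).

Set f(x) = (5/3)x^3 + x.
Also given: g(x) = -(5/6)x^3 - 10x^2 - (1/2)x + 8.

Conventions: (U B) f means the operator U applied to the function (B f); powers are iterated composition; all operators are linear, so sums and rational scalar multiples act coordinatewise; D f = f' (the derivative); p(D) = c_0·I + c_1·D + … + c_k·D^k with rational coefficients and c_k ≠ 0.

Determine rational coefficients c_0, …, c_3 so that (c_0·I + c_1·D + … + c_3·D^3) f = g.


D^0 f = (5/3)x^3 + x
D^1 f = 5x^2 + 1
D^2 f = 10x
D^3 f = 10
matching coefficients of g against c_0 f + c_1 Df + … from the top degree down determines the c_i
solution: c_0 = -1/2, c_1 = -2, c_2 = 0, c_3 = 1

p(D) = -(1/2)·I − 2·D + D^3, i.e. c_0 = -1/2, c_1 = -2, c_2 = 0, c_3 = 1


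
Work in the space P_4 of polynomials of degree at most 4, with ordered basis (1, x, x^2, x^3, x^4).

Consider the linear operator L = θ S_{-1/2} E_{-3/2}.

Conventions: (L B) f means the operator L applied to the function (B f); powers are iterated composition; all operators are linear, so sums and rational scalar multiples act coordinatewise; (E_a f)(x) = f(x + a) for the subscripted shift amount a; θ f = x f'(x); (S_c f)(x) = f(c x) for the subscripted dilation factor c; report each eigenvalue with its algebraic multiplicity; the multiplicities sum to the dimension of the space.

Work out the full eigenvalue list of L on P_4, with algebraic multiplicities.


λ = -1/2 (multiplicity 1), λ = -3/8 (multiplicity 1), λ = 0 (multiplicity 1), λ = 1/4 (multiplicity 1), λ = 1/2 (multiplicity 1)

image of 1: 0
image of x: -(1/2)x
image of x^2: (1/2)x^2 + (3/2)x
image of x^3: -(3/8)x^3 - (9/4)x^2 - (27/8)x
image of x^4: (1/4)x^4 + (9/4)x^3 + (27/4)x^2 + (27/4)x
the matrix is upper triangular; its diagonal is (0, -1/2, 1/2, -3/8, 1/4)
for a triangular matrix the eigenvalues are the diagonal entries, with algebraic multiplicity their repetition count
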